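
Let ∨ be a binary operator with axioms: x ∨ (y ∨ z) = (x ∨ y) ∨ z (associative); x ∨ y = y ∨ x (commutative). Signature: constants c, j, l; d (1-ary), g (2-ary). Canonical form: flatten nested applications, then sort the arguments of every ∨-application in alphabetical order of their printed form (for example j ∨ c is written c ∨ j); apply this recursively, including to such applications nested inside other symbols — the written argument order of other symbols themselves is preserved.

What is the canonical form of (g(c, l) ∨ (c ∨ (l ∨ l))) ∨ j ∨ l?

Un-nest:  g(c, l) ∨ c ∨ l ∨ l ∨ j ∨ l
Sort arguments:  c ∨ g(c, l) ∨ j ∨ l ∨ l ∨ l

Answer: c ∨ g(c, l) ∨ j ∨ l ∨ l ∨ l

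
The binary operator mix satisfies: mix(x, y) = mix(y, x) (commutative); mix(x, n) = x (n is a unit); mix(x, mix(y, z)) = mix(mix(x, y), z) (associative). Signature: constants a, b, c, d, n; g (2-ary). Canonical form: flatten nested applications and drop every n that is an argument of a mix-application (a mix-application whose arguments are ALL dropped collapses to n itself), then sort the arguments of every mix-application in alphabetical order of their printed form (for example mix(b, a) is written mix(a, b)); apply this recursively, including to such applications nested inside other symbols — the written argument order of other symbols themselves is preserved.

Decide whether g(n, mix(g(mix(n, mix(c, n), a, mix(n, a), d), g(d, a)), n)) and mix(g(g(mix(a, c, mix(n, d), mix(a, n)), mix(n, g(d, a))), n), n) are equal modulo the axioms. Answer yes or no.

Left:  g(n, mix(g(mix(n, mix(c, n), a, mix(n, a), d), g(d, a)), n))
  Descend into:  mix(g(mix(n, mix(c, n), a, mix(n, a), d), g(d, a)), n)
  Canonicalize subterm:  g(mix(n, mix(c, n), a, mix(n, a), d), g(d, a))  →  g(mix(a, a, c, d), g(d, a))
  Units out:  drop n
  Order the arguments:  g(mix(a, a, c, d), g(d, a))
  Rebuild:  g(n, g(mix(a, a, c, d), g(d, a)))
Right:  mix(g(g(mix(a, c, mix(n, d), mix(a, n)), mix(n, g(d, a))), n), n)
  Simplify inside:  g(g(mix(a, c, mix(n, d), mix(a, n)), mix(n, g(d, a))), n)  →  g(g(mix(a, a, c, d), g(d, a)), n)
  Unit:  drop n
  Sort arguments:  g(g(mix(a, a, c, d), g(d, a)), n)

Answer: no — g(n, g(mix(a, a, c, d), g(d, a))) vs g(g(mix(a, a, c, d), g(d, a)), n)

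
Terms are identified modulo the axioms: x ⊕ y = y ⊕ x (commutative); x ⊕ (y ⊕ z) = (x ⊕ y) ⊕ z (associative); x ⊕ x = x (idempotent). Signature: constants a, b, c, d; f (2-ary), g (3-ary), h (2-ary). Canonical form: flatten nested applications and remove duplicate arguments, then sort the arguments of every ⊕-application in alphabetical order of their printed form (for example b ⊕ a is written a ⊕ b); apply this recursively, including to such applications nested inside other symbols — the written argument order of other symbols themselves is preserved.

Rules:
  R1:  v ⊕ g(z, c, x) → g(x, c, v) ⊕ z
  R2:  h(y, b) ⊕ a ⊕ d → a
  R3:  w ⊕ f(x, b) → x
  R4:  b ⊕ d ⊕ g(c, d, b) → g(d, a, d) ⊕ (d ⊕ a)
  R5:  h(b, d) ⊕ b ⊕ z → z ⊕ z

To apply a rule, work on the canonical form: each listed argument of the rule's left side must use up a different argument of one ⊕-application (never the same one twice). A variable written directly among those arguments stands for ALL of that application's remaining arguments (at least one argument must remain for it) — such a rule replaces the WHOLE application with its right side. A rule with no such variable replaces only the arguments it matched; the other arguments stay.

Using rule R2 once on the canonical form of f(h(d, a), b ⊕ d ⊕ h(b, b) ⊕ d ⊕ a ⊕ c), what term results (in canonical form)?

Answer: f(h(d, a), a ⊕ b ⊕ c)

Derivation:
Canonical form:  f(h(d, a), a ⊕ b ⊕ c ⊕ d ⊕ h(b, b))
Apply R2:  consuming a, d, h(b, b);  y := b
Giving:  f(h(d, a), a ⊕ b ⊕ c)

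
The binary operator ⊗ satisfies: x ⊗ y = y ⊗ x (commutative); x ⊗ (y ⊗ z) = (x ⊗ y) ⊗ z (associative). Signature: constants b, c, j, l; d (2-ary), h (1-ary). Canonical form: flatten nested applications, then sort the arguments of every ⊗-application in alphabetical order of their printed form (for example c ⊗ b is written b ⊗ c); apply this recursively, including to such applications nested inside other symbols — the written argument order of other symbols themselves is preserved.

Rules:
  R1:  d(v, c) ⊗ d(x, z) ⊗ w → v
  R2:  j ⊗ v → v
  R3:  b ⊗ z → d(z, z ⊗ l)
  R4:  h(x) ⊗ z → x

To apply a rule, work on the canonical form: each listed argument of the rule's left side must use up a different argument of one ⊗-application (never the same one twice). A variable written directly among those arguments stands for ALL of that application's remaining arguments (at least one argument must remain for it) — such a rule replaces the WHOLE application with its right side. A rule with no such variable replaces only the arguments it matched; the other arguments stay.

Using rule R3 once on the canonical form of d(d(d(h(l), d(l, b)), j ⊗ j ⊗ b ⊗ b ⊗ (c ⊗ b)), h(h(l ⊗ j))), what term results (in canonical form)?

Answer: d(d(d(h(l), d(l, b)), d(b ⊗ b ⊗ c ⊗ j ⊗ j, b ⊗ b ⊗ c ⊗ j ⊗ j ⊗ l)), h(h(j ⊗ l)))

Derivation:
Canonical form:  d(d(d(h(l), d(l, b)), b ⊗ b ⊗ b ⊗ c ⊗ j ⊗ j), h(h(j ⊗ l)))
Match R3:  consume b;  z := b ⊗ b ⊗ c ⊗ j ⊗ j
Every leftover argument binds to the variable; the entire application is replaced.
New term:  d(d(d(h(l), d(l, b)), d(b ⊗ b ⊗ c ⊗ j ⊗ j, b ⊗ b ⊗ c ⊗ j ⊗ j ⊗ l)), h(h(j ⊗ l)))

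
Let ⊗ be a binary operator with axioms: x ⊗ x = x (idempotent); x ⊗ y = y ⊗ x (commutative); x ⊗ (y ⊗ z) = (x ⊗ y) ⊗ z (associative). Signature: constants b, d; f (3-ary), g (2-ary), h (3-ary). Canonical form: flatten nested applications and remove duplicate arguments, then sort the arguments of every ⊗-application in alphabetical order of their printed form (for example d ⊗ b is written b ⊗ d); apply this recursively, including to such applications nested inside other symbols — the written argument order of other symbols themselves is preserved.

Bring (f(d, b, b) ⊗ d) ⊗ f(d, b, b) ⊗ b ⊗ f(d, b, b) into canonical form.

Answer: b ⊗ d ⊗ f(d, b, b)

Derivation:
Flatten:  f(d, b, b) ⊗ d ⊗ f(d, b, b) ⊗ b ⊗ f(d, b, b)
Deduplicate:  drop duplicate f(d, b, b), f(d, b, b)
Sort arguments:  b ⊗ d ⊗ f(d, b, b)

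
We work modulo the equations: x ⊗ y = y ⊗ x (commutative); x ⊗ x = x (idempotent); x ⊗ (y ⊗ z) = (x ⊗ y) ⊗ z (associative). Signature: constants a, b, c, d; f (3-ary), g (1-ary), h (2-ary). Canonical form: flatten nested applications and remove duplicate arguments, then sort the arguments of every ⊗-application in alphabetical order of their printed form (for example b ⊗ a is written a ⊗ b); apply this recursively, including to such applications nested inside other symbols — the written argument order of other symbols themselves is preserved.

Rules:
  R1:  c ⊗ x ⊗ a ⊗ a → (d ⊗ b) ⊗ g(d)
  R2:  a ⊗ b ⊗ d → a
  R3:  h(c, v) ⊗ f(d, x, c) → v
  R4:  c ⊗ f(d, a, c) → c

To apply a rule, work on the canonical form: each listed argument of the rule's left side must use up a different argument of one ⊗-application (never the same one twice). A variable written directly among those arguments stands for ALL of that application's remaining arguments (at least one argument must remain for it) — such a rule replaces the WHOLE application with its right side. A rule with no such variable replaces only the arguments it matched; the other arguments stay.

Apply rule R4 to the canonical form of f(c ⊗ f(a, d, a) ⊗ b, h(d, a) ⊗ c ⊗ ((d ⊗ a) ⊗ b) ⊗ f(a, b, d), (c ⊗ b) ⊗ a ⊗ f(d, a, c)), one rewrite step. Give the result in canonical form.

Answer: f(b ⊗ c ⊗ f(a, d, a), a ⊗ b ⊗ c ⊗ d ⊗ f(a, b, d) ⊗ h(d, a), a ⊗ b ⊗ c)

Derivation:
Canonical form:  f(b ⊗ c ⊗ f(a, d, a), a ⊗ b ⊗ c ⊗ d ⊗ f(a, b, d) ⊗ h(d, a), a ⊗ b ⊗ c ⊗ f(d, a, c))
Apply R4:  consuming c, f(d, a, c)
New term:  f(b ⊗ c ⊗ f(a, d, a), a ⊗ b ⊗ c ⊗ d ⊗ f(a, b, d) ⊗ h(d, a), a ⊗ b ⊗ c)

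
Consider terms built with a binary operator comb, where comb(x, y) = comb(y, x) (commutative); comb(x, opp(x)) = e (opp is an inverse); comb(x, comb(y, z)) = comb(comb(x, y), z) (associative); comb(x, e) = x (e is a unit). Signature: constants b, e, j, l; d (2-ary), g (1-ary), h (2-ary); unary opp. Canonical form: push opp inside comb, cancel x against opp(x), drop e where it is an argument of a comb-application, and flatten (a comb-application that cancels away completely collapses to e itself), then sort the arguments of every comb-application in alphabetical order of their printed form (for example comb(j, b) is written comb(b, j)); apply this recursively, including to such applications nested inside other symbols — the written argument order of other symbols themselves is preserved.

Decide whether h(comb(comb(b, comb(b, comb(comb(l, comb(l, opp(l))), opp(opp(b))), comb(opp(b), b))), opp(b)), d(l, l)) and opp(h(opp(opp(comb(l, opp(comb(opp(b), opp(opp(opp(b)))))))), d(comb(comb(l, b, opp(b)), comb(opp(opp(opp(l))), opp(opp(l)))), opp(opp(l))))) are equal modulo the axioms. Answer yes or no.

Left:  h(comb(comb(b, comb(b, comb(comb(l, comb(l, opp(l))), opp(opp(b))), comb(opp(b), b))), opp(b)), d(l, l))
  Focus inside:  comb(comb(b, comb(b, comb(comb(l, comb(l, opp(l))), opp(opp(b))), comb(opp(b), b))), opp(b))
  Push opp inside:  distribute opp over comb and collapse double opp
  Collect:  comb(b, b, l)
  Put back:  h(comb(b, b, l), d(l, l))
Right:  opp(h(opp(opp(comb(l, opp(comb(opp(b), opp(opp(opp(b)))))))), d(comb(comb(l, b, opp(b)), comb(opp(opp(opp(l))), opp(opp(l)))), opp(opp(l)))))
  Push opp inside:  distribute opp over comb and collapse double opp
  Collect terms:  opp(h(comb(b, b, l), d(l, l)))

Answer: no — h(comb(b, b, l), d(l, l)) vs opp(h(comb(b, b, l), d(l, l)))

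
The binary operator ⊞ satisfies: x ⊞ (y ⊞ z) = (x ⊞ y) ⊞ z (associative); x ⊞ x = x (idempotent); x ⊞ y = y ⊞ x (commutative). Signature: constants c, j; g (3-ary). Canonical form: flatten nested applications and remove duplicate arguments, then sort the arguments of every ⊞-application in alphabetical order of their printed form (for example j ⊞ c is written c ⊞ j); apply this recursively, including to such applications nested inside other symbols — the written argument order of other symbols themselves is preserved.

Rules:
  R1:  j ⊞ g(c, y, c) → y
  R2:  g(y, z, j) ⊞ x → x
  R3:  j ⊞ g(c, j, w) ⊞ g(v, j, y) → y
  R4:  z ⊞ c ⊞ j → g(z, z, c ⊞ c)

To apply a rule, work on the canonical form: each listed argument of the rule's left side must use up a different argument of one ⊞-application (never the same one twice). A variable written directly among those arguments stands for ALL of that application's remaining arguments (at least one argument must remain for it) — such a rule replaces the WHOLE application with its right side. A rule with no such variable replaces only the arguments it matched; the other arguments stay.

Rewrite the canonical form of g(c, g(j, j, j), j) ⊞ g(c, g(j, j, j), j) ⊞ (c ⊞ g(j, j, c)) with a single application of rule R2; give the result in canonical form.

Canonical form:  c ⊞ g(c, g(j, j, j), j) ⊞ g(j, j, c)
Apply R2:  consuming g(c, g(j, j, j), j);  x := c ⊞ g(j, j, c), y := c, z := g(j, j, j)
The extension variable absorbs all remaining arguments, so the whole application is rewritten.
Result:  c ⊞ g(j, j, c)

Answer: c ⊞ g(j, j, c)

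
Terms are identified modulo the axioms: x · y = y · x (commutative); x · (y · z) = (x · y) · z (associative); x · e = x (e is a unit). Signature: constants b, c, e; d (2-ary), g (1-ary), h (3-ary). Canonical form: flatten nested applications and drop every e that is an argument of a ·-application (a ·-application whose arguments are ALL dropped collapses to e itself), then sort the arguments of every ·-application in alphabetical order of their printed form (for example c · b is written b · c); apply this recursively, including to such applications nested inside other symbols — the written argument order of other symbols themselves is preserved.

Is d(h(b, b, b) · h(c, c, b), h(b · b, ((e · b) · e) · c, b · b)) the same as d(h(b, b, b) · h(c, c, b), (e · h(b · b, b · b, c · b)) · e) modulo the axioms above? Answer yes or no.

Left:  d(h(b, b, b) · h(c, c, b), h(b · b, ((e · b) · e) · c, b · b))
  Focus inside:  ((e · b) · e) · c
  Un-nest:  e · b · e · c
  Units out:  drop e (×2)
  Sort:  b · c
  Put back:  d(h(b, b, b) · h(c, c, b), h(b · b, b · c, b · b))
Right:  d(h(b, b, b) · h(c, c, b), (e · h(b · b, b · b, c · b)) · e)
  Focus inside:  (e · h(b · b, b · b, c · b)) · e
  Flatten:  e · h(b · b, b · b, c · b) · e
  Canonicalize subterm:  h(b · b, b · b, c · b)  →  h(b · b, b · b, b · c)
  Units out:  drop e (×2)
  Sort:  h(b · b, b · b, b · c)
  Reassemble:  d(h(b, b, b) · h(c, c, b), h(b · b, b · b, b · c))

Answer: no — d(h(b, b, b) · h(c, c, b), h(b · b, b · c, b · b)) vs d(h(b, b, b) · h(c, c, b), h(b · b, b · b, b · c))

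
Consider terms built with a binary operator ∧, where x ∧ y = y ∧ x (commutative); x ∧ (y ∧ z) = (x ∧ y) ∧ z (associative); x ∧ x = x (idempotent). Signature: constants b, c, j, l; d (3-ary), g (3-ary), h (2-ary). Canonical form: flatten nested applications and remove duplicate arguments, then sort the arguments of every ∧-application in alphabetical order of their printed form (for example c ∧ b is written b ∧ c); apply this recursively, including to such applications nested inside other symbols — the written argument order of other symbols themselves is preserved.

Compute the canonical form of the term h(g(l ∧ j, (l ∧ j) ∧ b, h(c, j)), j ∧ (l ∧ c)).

Answer: h(g(j ∧ l, b ∧ j ∧ l, h(c, j)), c ∧ j ∧ l)

Derivation:
Focus inside:  j ∧ (l ∧ c)
Un-nest:  j ∧ l ∧ c
Sort:  c ∧ j ∧ l
Put back:  h(g(j ∧ l, b ∧ j ∧ l, h(c, j)), c ∧ j ∧ l)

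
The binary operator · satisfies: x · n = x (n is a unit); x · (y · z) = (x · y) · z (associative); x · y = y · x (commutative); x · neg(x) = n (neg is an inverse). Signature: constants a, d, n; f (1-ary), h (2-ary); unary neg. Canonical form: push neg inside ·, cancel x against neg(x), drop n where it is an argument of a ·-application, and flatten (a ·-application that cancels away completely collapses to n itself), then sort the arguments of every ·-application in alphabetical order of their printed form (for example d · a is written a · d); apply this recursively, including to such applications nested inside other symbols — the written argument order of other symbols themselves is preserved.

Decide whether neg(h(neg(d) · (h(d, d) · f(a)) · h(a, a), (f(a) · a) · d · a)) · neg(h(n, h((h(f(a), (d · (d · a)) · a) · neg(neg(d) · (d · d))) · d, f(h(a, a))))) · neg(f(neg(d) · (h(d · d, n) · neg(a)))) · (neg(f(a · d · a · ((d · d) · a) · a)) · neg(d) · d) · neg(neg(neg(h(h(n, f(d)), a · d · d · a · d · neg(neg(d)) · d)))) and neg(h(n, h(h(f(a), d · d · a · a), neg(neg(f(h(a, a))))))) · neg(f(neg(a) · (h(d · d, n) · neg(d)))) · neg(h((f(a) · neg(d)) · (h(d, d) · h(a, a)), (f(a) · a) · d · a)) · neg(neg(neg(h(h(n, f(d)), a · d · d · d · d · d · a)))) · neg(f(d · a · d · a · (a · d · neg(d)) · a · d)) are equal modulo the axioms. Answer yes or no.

Answer: yes — both canonical forms are neg(f(a · a · a · a · d · d · d)) · neg(f(h(d · d, n) · neg(a) · neg(d))) · neg(h(f(a) · h(a, a) · h(d, d) · neg(d), a · a · d · f(a))) · neg(h(h(n, f(d)), a · a · d · d · d · d · d)) · neg(h(n, h(h(f(a), a · a · d · d), f(h(a, a)))))

Derivation:
Left:  neg(h(neg(d) · (h(d, d) · f(a)) · h(a, a), (f(a) · a) · d · a)) · neg(h(n, h((h(f(a), (d · (d · a)) · a) · neg(neg(d) · (d · d))) · d, f(h(a, a))))) · neg(f(neg(d) · (h(d · d, n) · neg(a)))) · (neg(f(a · d · a · ((d · d) · a) · a)) · neg(d) · d) · neg(neg(neg(h(h(n, f(d)), a · d · d · a · d · neg(neg(d)) · d))))
  Push neg inside:  distribute neg over · and collapse double neg
  Cancel:  d cancels
  Collect:  neg(h(f(a) · h(a, a) · h(d, d) · neg(d), a · a · d · f(a))) · neg(h(n, h(h(f(a), a · a · d · d), f(h(a, a))))) · neg(f(h(d · d, n) · neg(a) · neg(d))) · neg(f(a · a · a · a · d · d · d)) · neg(h(h(n, f(d)), a · a · d · d · d · d · d))
  Sort arguments:  neg(f(a · a · a · a · d · d · d)) · neg(f(h(d · d, n) · neg(a) · neg(d))) · neg(h(f(a) · h(a, a) · h(d, d) · neg(d), a · a · d · f(a))) · neg(h(h(n, f(d)), a · a · d · d · d · d · d)) · neg(h(n, h(h(f(a), a · a · d · d), f(h(a, a)))))
Right:  neg(h(n, h(h(f(a), d · d · a · a), neg(neg(f(h(a, a))))))) · neg(f(neg(a) · (h(d · d, n) · neg(d)))) · neg(h((f(a) · neg(d)) · (h(d, d) · h(a, a)), (f(a) · a) · d · a)) · neg(neg(neg(h(h(n, f(d)), a · d · d · d · d · d · a)))) · neg(f(d · a · d · a · (a · d · neg(d)) · a · d))
  Push neg inside:  distribute neg over · and collapse double neg
  Collect:  neg(h(n, h(h(f(a), a · a · d · d), f(h(a, a))))) · neg(f(h(d · d, n) · neg(a) · neg(d))) · neg(h(f(a) · h(a, a) · h(d, d) · neg(d), a · a · d · f(a))) · neg(h(h(n, f(d)), a · a · d · d · d · d · d)) · neg(f(a · a · a · a · d · d · d))
  Sort:  neg(f(a · a · a · a · d · d · d)) · neg(f(h(d · d, n) · neg(a) · neg(d))) · neg(h(f(a) · h(a, a) · h(d, d) · neg(d), a · a · d · f(a))) · neg(h(h(n, f(d)), a · a · d · d · d · d · d)) · neg(h(n, h(h(f(a), a · a · d · d), f(h(a, a)))))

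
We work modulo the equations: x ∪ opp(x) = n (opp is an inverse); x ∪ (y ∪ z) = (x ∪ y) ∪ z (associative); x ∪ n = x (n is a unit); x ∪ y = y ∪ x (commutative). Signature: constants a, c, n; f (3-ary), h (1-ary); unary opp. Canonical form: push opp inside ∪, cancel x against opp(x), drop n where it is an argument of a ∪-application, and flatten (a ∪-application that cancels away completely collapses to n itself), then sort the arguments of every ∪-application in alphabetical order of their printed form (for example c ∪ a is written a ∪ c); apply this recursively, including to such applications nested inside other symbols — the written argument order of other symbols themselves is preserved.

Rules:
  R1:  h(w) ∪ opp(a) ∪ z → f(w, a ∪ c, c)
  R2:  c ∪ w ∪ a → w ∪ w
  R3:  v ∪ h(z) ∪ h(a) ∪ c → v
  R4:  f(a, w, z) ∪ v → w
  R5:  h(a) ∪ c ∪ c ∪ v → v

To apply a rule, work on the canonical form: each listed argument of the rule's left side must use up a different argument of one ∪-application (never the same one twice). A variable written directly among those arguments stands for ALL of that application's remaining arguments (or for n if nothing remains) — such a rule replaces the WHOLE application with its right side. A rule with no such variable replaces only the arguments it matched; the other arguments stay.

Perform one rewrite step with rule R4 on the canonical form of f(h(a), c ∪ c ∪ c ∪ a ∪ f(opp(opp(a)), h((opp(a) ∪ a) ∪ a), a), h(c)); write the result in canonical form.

Answer: f(h(a), h(a), h(c))

Derivation:
Canonical form:  f(h(a), a ∪ c ∪ c ∪ c ∪ f(a, h(a), a), h(c))
Match R4:  consume f(a, h(a), a);  v := a ∪ c ∪ c ∪ c, w := h(a), z := a
The extension variable absorbs all remaining arguments, so the whole application is rewritten.
Result:  f(h(a), h(a), h(c))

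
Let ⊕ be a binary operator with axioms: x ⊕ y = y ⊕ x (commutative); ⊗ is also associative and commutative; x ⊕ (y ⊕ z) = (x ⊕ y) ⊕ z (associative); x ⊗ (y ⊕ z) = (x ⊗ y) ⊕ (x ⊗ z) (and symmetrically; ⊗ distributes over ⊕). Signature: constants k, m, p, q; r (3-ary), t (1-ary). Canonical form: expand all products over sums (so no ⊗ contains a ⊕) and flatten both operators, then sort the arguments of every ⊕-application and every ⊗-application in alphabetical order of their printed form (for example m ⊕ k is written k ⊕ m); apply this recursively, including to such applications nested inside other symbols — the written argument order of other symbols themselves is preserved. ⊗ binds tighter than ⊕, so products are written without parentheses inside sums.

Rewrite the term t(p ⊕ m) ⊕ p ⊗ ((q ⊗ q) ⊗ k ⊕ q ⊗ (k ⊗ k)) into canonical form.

Answer: k ⊗ k ⊗ p ⊗ q ⊕ k ⊗ p ⊗ q ⊗ q ⊕ t(m ⊕ p)

Derivation:
Expand:  t(m ⊕ p) ⊕ k ⊗ p ⊗ q ⊗ q ⊕ k ⊗ k ⊗ p ⊗ q
Sort arguments:  k ⊗ k ⊗ p ⊗ q ⊕ k ⊗ p ⊗ q ⊗ q ⊕ t(m ⊕ p)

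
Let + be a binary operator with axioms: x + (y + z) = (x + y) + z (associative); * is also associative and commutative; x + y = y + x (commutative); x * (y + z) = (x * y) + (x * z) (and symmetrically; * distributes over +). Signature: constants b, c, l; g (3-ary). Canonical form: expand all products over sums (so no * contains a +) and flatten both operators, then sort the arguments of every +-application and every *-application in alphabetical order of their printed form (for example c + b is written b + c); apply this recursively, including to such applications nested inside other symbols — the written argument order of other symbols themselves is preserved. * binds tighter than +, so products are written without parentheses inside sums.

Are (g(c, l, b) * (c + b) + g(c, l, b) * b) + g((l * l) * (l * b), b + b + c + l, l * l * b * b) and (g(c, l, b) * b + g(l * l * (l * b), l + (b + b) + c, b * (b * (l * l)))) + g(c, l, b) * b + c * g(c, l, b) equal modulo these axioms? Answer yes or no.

Left:  (g(c, l, b) * (c + b) + g(c, l, b) * b) + g((l * l) * (l * b), b + b + c + l, l * l * b * b)
  Expand products over sums:  c * g(c, l, b) + b * g(c, l, b) + b * g(c, l, b) + g(b * l * l * l, b + b + c + l, b * b * l * l)
  Sort:  b * g(c, l, b) + b * g(c, l, b) + c * g(c, l, b) + g(b * l * l * l, b + b + c + l, b * b * l * l)
Right:  (g(c, l, b) * b + g(l * l * (l * b), l + (b + b) + c, b * (b * (l * l)))) + g(c, l, b) * b + c * g(c, l, b)
  Merge nested applications:  b * g(c, l, b) + g(b * l * l * l, b + b + c + l, b * b * l * l) + b * g(c, l, b) + c * g(c, l, b)
  Order the arguments:  b * g(c, l, b) + b * g(c, l, b) + c * g(c, l, b) + g(b * l * l * l, b + b + c + l, b * b * l * l)

Answer: yes — both canonical forms are b * g(c, l, b) + b * g(c, l, b) + c * g(c, l, b) + g(b * l * l * l, b + b + c + l, b * b * l * l)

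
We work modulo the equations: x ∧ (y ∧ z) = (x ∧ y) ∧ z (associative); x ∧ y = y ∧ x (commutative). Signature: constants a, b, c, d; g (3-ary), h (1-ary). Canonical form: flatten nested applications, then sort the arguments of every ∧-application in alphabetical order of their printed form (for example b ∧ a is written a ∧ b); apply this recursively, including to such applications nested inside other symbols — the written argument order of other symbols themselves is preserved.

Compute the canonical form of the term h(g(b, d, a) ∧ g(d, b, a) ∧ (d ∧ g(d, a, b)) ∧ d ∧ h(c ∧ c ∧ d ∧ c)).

Descend into:  g(b, d, a) ∧ g(d, b, a) ∧ (d ∧ g(d, a, b)) ∧ d ∧ h(c ∧ c ∧ d ∧ c)
Flatten:  g(b, d, a) ∧ g(d, b, a) ∧ d ∧ g(d, a, b) ∧ d ∧ h(c ∧ c ∧ d ∧ c)
Simplify inside:  h(c ∧ c ∧ d ∧ c)  →  h(c ∧ c ∧ c ∧ d)
Sort:  d ∧ d ∧ g(b, d, a) ∧ g(d, a, b) ∧ g(d, b, a) ∧ h(c ∧ c ∧ c ∧ d)
Reassemble:  h(d ∧ d ∧ g(b, d, a) ∧ g(d, a, b) ∧ g(d, b, a) ∧ h(c ∧ c ∧ c ∧ d))

Answer: h(d ∧ d ∧ g(b, d, a) ∧ g(d, a, b) ∧ g(d, b, a) ∧ h(c ∧ c ∧ c ∧ d))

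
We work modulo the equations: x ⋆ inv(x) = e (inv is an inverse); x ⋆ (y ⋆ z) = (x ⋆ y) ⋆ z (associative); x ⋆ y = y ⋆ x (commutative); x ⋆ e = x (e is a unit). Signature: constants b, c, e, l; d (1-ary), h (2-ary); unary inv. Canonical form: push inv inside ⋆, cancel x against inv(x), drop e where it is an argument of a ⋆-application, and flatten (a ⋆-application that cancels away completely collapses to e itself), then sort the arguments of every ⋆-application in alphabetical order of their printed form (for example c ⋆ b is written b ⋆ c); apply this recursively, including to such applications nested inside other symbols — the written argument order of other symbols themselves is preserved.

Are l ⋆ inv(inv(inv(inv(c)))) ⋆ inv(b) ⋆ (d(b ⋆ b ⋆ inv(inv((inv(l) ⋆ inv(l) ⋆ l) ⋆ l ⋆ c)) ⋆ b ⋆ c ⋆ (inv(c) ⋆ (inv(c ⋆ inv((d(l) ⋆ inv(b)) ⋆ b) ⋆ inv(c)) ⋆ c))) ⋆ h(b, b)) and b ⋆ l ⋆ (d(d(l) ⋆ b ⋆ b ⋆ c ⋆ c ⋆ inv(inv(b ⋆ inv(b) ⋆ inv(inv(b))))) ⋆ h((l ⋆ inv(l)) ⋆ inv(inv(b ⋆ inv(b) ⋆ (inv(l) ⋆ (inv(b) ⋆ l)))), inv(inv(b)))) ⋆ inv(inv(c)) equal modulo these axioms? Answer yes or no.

Answer: no — c ⋆ d(b ⋆ b ⋆ b ⋆ c ⋆ c ⋆ d(l)) ⋆ h(b, b) ⋆ inv(b) ⋆ l vs b ⋆ c ⋆ d(b ⋆ b ⋆ b ⋆ c ⋆ c ⋆ d(l)) ⋆ h(inv(b), b) ⋆ l

Derivation:
Left:  l ⋆ inv(inv(inv(inv(c)))) ⋆ inv(b) ⋆ (d(b ⋆ b ⋆ inv(inv((inv(l) ⋆ inv(l) ⋆ l) ⋆ l ⋆ c)) ⋆ b ⋆ c ⋆ (inv(c) ⋆ (inv(c ⋆ inv((d(l) ⋆ inv(b)) ⋆ b) ⋆ inv(c)) ⋆ c))) ⋆ h(b, b))
  Push inv inside:  distribute inv over ⋆ and collapse double inv
  Collect:  l ⋆ c ⋆ inv(b) ⋆ d(b ⋆ b ⋆ b ⋆ c ⋆ c ⋆ d(l)) ⋆ h(b, b)
  Sort:  c ⋆ d(b ⋆ b ⋆ b ⋆ c ⋆ c ⋆ d(l)) ⋆ h(b, b) ⋆ inv(b) ⋆ l
Right:  b ⋆ l ⋆ (d(d(l) ⋆ b ⋆ b ⋆ c ⋆ c ⋆ inv(inv(b ⋆ inv(b) ⋆ inv(inv(b))))) ⋆ h((l ⋆ inv(l)) ⋆ inv(inv(b ⋆ inv(b) ⋆ (inv(l) ⋆ (inv(b) ⋆ l)))), inv(inv(b)))) ⋆ inv(inv(c))
  Push inv inside:  distribute inv over ⋆ and collapse double inv
  Collect:  b ⋆ l ⋆ d(b ⋆ b ⋆ b ⋆ c ⋆ c ⋆ d(l)) ⋆ h(inv(b), b) ⋆ c
  Sort arguments:  b ⋆ c ⋆ d(b ⋆ b ⋆ b ⋆ c ⋆ c ⋆ d(l)) ⋆ h(inv(b), b) ⋆ l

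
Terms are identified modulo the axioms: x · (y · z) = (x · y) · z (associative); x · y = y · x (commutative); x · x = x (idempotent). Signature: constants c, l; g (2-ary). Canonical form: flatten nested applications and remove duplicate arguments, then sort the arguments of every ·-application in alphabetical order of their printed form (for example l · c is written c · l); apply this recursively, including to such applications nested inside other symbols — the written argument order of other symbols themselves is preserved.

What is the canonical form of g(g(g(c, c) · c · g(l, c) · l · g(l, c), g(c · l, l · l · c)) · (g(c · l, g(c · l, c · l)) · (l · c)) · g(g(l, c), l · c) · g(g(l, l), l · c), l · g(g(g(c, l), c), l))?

Answer: g(c · g(c · g(c, c) · g(l, c) · l, g(c · l, c · l)) · g(c · l, g(c · l, c · l)) · g(g(l, c), c · l) · g(g(l, l), c · l) · l, g(g(g(c, l), c), l) · l)

Derivation:
Work inside:  g(g(c, c) · c · g(l, c) · l · g(l, c), g(c · l, l · l · c)) · (g(c · l, g(c · l, c · l)) · (l · c)) · g(g(l, c), l · c) · g(g(l, l), l · c)
Merge nested applications:  g(g(c, c) · c · g(l, c) · l · g(l, c), g(c · l, l · l · c)) · g(c · l, g(c · l, c · l)) · l · c · g(g(l, c), l · c) · g(g(l, l), l · c)
Canonicalize subterm:  g(g(c, c) · c · g(l, c) · l · g(l, c), g(c · l, l · l · c))  →  g(c · g(c, c) · g(l, c) · l, g(c · l, c · l))
Inside:  g(g(l, c), l · c)  →  g(g(l, c), c · l)
Simplify inside:  g(g(l, l), l · c)  →  g(g(l, l), c · l)
Sort:  c · g(c · g(c, c) · g(l, c) · l, g(c · l, c · l)) · g(c · l, g(c · l, c · l)) · g(g(l, c), c · l) · g(g(l, l), c · l) · l
Rebuild:  g(c · g(c · g(c, c) · g(l, c) · l, g(c · l, c · l)) · g(c · l, g(c · l, c · l)) · g(g(l, c), c · l) · g(g(l, l), c · l) · l, g(g(g(c, l), c), l) · l)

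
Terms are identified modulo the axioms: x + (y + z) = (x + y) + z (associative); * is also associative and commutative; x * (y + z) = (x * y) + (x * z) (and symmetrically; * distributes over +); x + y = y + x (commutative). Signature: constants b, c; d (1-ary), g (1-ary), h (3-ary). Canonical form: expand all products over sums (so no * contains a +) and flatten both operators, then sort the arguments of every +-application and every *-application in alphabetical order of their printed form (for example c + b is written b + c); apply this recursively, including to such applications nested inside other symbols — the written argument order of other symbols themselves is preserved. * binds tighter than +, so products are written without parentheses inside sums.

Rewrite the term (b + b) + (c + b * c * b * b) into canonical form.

Answer: b + b + b * b * b * c + c

Derivation:
Un-nest:  b + b + c + b * b * b * c
Order the arguments:  b + b + b * b * b * c + c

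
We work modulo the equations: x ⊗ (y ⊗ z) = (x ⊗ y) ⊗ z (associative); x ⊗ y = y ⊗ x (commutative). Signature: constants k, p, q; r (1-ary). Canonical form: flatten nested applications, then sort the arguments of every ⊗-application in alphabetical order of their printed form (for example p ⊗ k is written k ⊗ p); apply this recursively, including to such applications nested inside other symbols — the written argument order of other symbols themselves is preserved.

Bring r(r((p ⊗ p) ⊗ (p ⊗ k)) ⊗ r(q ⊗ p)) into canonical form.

Descend into:  r((p ⊗ p) ⊗ (p ⊗ k)) ⊗ r(q ⊗ p)
Simplify inside:  r((p ⊗ p) ⊗ (p ⊗ k))  →  r(k ⊗ p ⊗ p ⊗ p)
Simplify inside:  r(q ⊗ p)  →  r(p ⊗ q)
Order the arguments:  r(k ⊗ p ⊗ p ⊗ p) ⊗ r(p ⊗ q)
Reassemble:  r(r(k ⊗ p ⊗ p ⊗ p) ⊗ r(p ⊗ q))

Answer: r(r(k ⊗ p ⊗ p ⊗ p) ⊗ r(p ⊗ q))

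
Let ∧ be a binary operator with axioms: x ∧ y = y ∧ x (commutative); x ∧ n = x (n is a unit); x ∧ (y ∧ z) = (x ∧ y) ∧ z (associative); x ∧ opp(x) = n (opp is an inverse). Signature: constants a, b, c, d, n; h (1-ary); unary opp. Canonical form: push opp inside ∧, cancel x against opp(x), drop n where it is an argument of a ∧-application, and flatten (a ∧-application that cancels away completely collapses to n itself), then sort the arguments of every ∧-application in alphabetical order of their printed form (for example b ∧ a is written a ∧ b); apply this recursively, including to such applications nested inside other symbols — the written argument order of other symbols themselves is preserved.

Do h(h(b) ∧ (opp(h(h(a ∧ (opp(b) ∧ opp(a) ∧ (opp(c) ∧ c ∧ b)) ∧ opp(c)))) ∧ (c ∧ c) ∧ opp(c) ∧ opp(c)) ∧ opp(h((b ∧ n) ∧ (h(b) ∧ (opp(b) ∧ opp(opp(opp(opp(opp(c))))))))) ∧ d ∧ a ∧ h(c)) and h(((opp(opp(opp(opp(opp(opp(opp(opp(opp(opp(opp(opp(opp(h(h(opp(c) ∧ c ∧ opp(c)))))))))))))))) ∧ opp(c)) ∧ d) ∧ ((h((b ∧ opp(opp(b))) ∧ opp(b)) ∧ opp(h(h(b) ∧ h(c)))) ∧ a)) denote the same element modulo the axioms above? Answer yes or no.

Answer: no — h(a ∧ d ∧ h(b) ∧ h(c) ∧ opp(h(h(b) ∧ opp(c))) ∧ opp(h(h(opp(c))))) vs h(a ∧ d ∧ h(b) ∧ opp(c) ∧ opp(h(h(b) ∧ h(c))) ∧ opp(h(h(opp(c)))))

Derivation:
Left:  h(h(b) ∧ (opp(h(h(a ∧ (opp(b) ∧ opp(a) ∧ (opp(c) ∧ c ∧ b)) ∧ opp(c)))) ∧ (c ∧ c) ∧ opp(c) ∧ opp(c)) ∧ opp(h((b ∧ n) ∧ (h(b) ∧ (opp(b) ∧ opp(opp(opp(opp(opp(c))))))))) ∧ d ∧ a ∧ h(c))
  Descend into:  h(b) ∧ (opp(h(h(a ∧ (opp(b) ∧ opp(a) ∧ (opp(c) ∧ c ∧ b)) ∧ opp(c)))) ∧ (c ∧ c) ∧ opp(c) ∧ opp(c)) ∧ opp(h((b ∧ n) ∧ (h(b) ∧ (opp(b) ∧ opp(opp(opp(opp(opp(c))))))))) ∧ d ∧ a ∧ h(c)
  Push opp inside:  distribute opp over ∧ and collapse double opp
  Cancel inverse pairs:  c cancels
  Combine occurrences:  h(b) ∧ opp(h(h(opp(c)))) ∧ opp(h(h(b) ∧ opp(c))) ∧ d ∧ a ∧ h(c)
  Sort:  a ∧ d ∧ h(b) ∧ h(c) ∧ opp(h(h(b) ∧ opp(c))) ∧ opp(h(h(opp(c))))
  Reassemble:  h(a ∧ d ∧ h(b) ∧ h(c) ∧ opp(h(h(b) ∧ opp(c))) ∧ opp(h(h(opp(c)))))
Right:  h(((opp(opp(opp(opp(opp(opp(opp(opp(opp(opp(opp(opp(opp(h(h(opp(c) ∧ c ∧ opp(c)))))))))))))))) ∧ opp(c)) ∧ d) ∧ ((h((b ∧ opp(opp(b))) ∧ opp(b)) ∧ opp(h(h(b) ∧ h(c)))) ∧ a))
  Work inside:  ((opp(opp(opp(opp(opp(opp(opp(opp(opp(opp(opp(opp(opp(h(h(opp(c) ∧ c ∧ opp(c)))))))))))))))) ∧ opp(c)) ∧ d) ∧ ((h((b ∧ opp(opp(b))) ∧ opp(b)) ∧ opp(h(h(b) ∧ h(c)))) ∧ a)
  Push opp inside:  distribute opp over ∧ and collapse double opp
  Collect:  opp(h(h(opp(c)))) ∧ opp(c) ∧ d ∧ h(b) ∧ opp(h(h(b) ∧ h(c))) ∧ a
  Sort:  a ∧ d ∧ h(b) ∧ opp(c) ∧ opp(h(h(b) ∧ h(c))) ∧ opp(h(h(opp(c))))
  Put back:  h(a ∧ d ∧ h(b) ∧ opp(c) ∧ opp(h(h(b) ∧ h(c))) ∧ opp(h(h(opp(c)))))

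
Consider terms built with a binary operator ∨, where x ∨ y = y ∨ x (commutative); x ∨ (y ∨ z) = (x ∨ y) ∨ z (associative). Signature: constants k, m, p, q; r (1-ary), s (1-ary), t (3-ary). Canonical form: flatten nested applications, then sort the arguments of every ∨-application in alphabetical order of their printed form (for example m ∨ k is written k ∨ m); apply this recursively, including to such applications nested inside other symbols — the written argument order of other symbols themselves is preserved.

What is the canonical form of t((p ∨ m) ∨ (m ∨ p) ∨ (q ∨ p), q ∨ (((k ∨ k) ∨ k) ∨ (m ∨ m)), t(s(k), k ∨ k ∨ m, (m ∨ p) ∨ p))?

Work inside:  q ∨ (((k ∨ k) ∨ k) ∨ (m ∨ m))
Un-nest:  q ∨ k ∨ k ∨ k ∨ m ∨ m
Sort arguments:  k ∨ k ∨ k ∨ m ∨ m ∨ q
Rebuild:  t(m ∨ m ∨ p ∨ p ∨ p ∨ q, k ∨ k ∨ k ∨ m ∨ m ∨ q, t(s(k), k ∨ k ∨ m, m ∨ p ∨ p))

Answer: t(m ∨ m ∨ p ∨ p ∨ p ∨ q, k ∨ k ∨ k ∨ m ∨ m ∨ q, t(s(k), k ∨ k ∨ m, m ∨ p ∨ p))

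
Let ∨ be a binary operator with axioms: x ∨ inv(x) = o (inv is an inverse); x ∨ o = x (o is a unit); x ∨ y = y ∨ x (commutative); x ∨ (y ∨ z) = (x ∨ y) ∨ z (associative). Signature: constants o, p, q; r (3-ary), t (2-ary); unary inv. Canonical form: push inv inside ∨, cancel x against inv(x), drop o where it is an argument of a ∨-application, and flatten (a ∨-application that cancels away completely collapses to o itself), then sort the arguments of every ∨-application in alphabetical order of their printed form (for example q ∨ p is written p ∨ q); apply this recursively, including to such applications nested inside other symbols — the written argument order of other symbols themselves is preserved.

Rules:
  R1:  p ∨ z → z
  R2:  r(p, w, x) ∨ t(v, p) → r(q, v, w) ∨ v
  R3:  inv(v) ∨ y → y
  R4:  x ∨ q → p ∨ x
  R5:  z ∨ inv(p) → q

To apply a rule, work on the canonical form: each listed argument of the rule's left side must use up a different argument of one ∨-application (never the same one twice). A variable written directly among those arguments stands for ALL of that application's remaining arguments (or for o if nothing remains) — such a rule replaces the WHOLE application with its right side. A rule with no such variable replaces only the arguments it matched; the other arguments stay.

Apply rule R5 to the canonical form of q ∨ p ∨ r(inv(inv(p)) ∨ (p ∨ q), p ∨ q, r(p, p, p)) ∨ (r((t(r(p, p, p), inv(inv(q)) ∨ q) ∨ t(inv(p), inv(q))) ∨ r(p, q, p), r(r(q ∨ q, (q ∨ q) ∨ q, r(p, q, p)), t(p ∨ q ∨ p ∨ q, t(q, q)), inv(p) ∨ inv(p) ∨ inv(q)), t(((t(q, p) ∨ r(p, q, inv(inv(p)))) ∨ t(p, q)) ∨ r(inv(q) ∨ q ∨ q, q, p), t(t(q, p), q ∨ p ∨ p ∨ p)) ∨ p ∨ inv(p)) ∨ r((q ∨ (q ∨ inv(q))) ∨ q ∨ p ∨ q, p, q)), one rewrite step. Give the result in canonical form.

Canonical form:  p ∨ q ∨ r(p ∨ p ∨ q, p ∨ q, r(p, p, p)) ∨ r(p ∨ q ∨ q ∨ q, p, q) ∨ r(r(p, q, p) ∨ t(inv(p), inv(q)) ∨ t(r(p, p, p), q ∨ q), r(r(q ∨ q, q ∨ q ∨ q, r(p, q, p)), t(p ∨ p ∨ q ∨ q, t(q, q)), inv(p) ∨ inv(p) ∨ inv(q)), t(r(p, q, p) ∨ r(q, q, p) ∨ t(p, q) ∨ t(q, p), t(t(q, p), p ∨ p ∨ p ∨ q)))
R5 matches:  uses inv(p);  z := inv(p) ∨ inv(q)
The variable takes the whole remainder — replace the entire application.
Result:  p ∨ q ∨ r(p ∨ p ∨ q, p ∨ q, r(p, p, p)) ∨ r(p ∨ q ∨ q ∨ q, p, q) ∨ r(r(p, q, p) ∨ t(inv(p), inv(q)) ∨ t(r(p, p, p), q ∨ q), r(r(q ∨ q, q ∨ q ∨ q, r(p, q, p)), t(p ∨ p ∨ q ∨ q, t(q, q)), q), t(r(p, q, p) ∨ r(q, q, p) ∨ t(p, q) ∨ t(q, p), t(t(q, p), p ∨ p ∨ p ∨ q)))

Answer: p ∨ q ∨ r(p ∨ p ∨ q, p ∨ q, r(p, p, p)) ∨ r(p ∨ q ∨ q ∨ q, p, q) ∨ r(r(p, q, p) ∨ t(inv(p), inv(q)) ∨ t(r(p, p, p), q ∨ q), r(r(q ∨ q, q ∨ q ∨ q, r(p, q, p)), t(p ∨ p ∨ q ∨ q, t(q, q)), q), t(r(p, q, p) ∨ r(q, q, p) ∨ t(p, q) ∨ t(q, p), t(t(q, p), p ∨ p ∨ p ∨ q)))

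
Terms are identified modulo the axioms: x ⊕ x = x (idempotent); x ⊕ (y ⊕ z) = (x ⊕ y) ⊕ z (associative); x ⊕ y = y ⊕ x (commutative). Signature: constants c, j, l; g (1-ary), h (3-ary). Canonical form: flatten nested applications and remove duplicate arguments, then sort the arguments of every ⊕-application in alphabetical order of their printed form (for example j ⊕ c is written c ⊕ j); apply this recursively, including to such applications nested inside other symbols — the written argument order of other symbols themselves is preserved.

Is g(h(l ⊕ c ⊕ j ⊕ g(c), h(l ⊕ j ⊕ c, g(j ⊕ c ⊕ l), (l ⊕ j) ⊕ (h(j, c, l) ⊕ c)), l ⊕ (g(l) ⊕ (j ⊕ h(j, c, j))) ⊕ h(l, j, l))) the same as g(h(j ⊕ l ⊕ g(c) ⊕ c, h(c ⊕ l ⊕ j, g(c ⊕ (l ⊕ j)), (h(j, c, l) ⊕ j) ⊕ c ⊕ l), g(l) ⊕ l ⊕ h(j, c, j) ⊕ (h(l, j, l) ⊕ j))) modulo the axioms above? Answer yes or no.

Left:  g(h(l ⊕ c ⊕ j ⊕ g(c), h(l ⊕ j ⊕ c, g(j ⊕ c ⊕ l), (l ⊕ j) ⊕ (h(j, c, l) ⊕ c)), l ⊕ (g(l) ⊕ (j ⊕ h(j, c, j))) ⊕ h(l, j, l)))
  Descend into:  l ⊕ (g(l) ⊕ (j ⊕ h(j, c, j))) ⊕ h(l, j, l)
  Un-nest:  l ⊕ g(l) ⊕ j ⊕ h(j, c, j) ⊕ h(l, j, l)
  Sort:  g(l) ⊕ h(j, c, j) ⊕ h(l, j, l) ⊕ j ⊕ l
  Reassemble:  g(h(c ⊕ g(c) ⊕ j ⊕ l, h(c ⊕ j ⊕ l, g(c ⊕ j ⊕ l), c ⊕ h(j, c, l) ⊕ j ⊕ l), g(l) ⊕ h(j, c, j) ⊕ h(l, j, l) ⊕ j ⊕ l))
Right:  g(h(j ⊕ l ⊕ g(c) ⊕ c, h(c ⊕ l ⊕ j, g(c ⊕ (l ⊕ j)), (h(j, c, l) ⊕ j) ⊕ c ⊕ l), g(l) ⊕ l ⊕ h(j, c, j) ⊕ (h(l, j, l) ⊕ j)))
  Focus inside:  g(l) ⊕ l ⊕ h(j, c, j) ⊕ (h(l, j, l) ⊕ j)
  Flatten:  g(l) ⊕ l ⊕ h(j, c, j) ⊕ h(l, j, l) ⊕ j
  Order the arguments:  g(l) ⊕ h(j, c, j) ⊕ h(l, j, l) ⊕ j ⊕ l
  Reassemble:  g(h(c ⊕ g(c) ⊕ j ⊕ l, h(c ⊕ j ⊕ l, g(c ⊕ j ⊕ l), c ⊕ h(j, c, l) ⊕ j ⊕ l), g(l) ⊕ h(j, c, j) ⊕ h(l, j, l) ⊕ j ⊕ l))

Answer: yes — both canonical forms are g(h(c ⊕ g(c) ⊕ j ⊕ l, h(c ⊕ j ⊕ l, g(c ⊕ j ⊕ l), c ⊕ h(j, c, l) ⊕ j ⊕ l), g(l) ⊕ h(j, c, j) ⊕ h(l, j, l) ⊕ j ⊕ l))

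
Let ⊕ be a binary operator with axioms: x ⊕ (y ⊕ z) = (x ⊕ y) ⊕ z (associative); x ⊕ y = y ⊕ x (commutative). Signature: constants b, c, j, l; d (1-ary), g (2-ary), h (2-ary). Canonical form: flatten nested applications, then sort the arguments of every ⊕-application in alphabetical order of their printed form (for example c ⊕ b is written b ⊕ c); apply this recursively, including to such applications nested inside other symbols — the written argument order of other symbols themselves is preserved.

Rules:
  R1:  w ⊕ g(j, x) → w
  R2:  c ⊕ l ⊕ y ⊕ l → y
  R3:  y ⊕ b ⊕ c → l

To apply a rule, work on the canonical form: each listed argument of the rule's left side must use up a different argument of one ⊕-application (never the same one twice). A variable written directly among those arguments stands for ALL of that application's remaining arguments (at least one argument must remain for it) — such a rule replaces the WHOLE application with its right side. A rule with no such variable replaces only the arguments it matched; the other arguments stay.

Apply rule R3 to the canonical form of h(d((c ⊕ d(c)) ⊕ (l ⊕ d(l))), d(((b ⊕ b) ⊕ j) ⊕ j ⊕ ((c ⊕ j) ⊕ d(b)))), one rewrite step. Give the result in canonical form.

Answer: h(d(c ⊕ d(c) ⊕ d(l) ⊕ l), d(l))

Derivation:
Canonical form:  h(d(c ⊕ d(c) ⊕ d(l) ⊕ l), d(b ⊕ b ⊕ c ⊕ d(b) ⊕ j ⊕ j ⊕ j))
Match R3:  consume b, c;  y := b ⊕ d(b) ⊕ j ⊕ j ⊕ j
The extension variable absorbs all remaining arguments, so the whole application is rewritten.
Giving:  h(d(c ⊕ d(c) ⊕ d(l) ⊕ l), d(l))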